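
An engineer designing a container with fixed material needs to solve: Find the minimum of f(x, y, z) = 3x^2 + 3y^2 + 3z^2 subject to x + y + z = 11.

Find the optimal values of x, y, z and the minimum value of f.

Using Lagrange multipliers on f = 3x^2 + 3y^2 + 3z^2 with constraint x + y + z = 11:
Conditions: 2*3*x = lambda, 2*3*y = lambda, 2*3*z = lambda
So x = lambda/6, y = lambda/6, z = lambda/6
Substituting into constraint: lambda * (1/2) = 11
lambda = 22
x = 11/3, y = 11/3, z = 11/3
Minimum value = 121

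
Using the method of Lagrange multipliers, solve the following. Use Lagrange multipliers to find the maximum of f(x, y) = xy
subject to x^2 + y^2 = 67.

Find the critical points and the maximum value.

Lagrange conditions: y = 2*lambda*x and x = 2*lambda*y
If x = 0 then y = 0, violating the constraint, so x, y != 0.
Dividing: y/x = x/y => x^2 = y^2 => y = x or y = -x
Constraint: 2x^2 = 67 => x^2 = 67/2 => x = +/-sqrt(67/2)
Critical points: (sqrt(67/2), sqrt(67/2)), (-sqrt(67/2), -sqrt(67/2)), (sqrt(67/2), -sqrt(67/2)), (-sqrt(67/2), sqrt(67/2))
  y = x:  xy = x^2 = 67/2  at (sqrt(67/2), sqrt(67/2)) and (-sqrt(67/2), -sqrt(67/2))
  y = -x: xy = -x^2 = -67/2 at (sqrt(67/2), -sqrt(67/2)) and (-sqrt(67/2), sqrt(67/2))
Maximum xy = 67/2 at (sqrt(67/2), sqrt(67/2)) and (-sqrt(67/2), -sqrt(67/2))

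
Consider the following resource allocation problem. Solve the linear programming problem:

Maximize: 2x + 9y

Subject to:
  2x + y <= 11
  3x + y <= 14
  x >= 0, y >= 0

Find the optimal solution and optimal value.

Feasible vertices: (0, 0), (0, 11), (3, 5), (14/3, 0)
Objective 2x + 9y at each:
  (0, 0): 0
  (0, 11): 99
  (3, 5): 51
  (14/3, 0): 28/3
Maximum is 99 at (0, 11).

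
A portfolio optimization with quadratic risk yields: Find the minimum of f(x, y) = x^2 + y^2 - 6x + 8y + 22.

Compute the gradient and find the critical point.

f(x,y) = x^2 + y^2 - 6x + 8y + 22
df/dx = 2x + (-6) = 0  =>  x = 3
df/dy = 2y + (8) = 0  =>  y = -4
f(3, -4) = 1*(3)^2 + 1*(-4)^2 + -6*(3) + 8*(-4) + 22 = -3
Hessian is diagonal with entries 2, 2 > 0, so this is a minimum.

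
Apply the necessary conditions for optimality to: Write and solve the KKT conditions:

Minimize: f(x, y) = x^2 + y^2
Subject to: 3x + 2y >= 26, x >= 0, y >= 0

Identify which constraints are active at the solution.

KKT conditions for min x^2 + y^2 s.t. 3x + 2y >= 26, x >= 0, y >= 0:
Stationarity: 2x = mu*3 + mu_x, 2y = mu*2 + mu_y, with mu, mu_x, mu_y >= 0
Complementary slackness: mu*(3x + 2y - 26) = 0, mu_x*x = 0, mu_y*y = 0
(0, 0) is infeasible (3*0 + 2*0 < 26), so if mu = 0 stationarity would force x = mu_x/2 >= 0, y = mu_y/2 >= 0 with mu_x*x = mu_y*y = 0, i.e. x = y = 0: contradiction. Hence mu > 0 and 3x + 2y = 26 is active.
Try x > 0, y > 0 (so mu_x = mu_y = 0): x = 3*mu/2, y = 2*mu/2
Substitute: 3*(3*mu/2) + 2*(2*mu/2) = 26
  mu*13/2 = 26 => mu = 4
x* = 6 > 0, y* = 4 > 0, consistent with mu_x = mu_y = 0.
f is convex and the constraints are linear, so this KKT point is the global minimum.
f* = 52
Active constraints: 3x + 2y >= 26 (holds with equality, mu = 4 > 0); x >= 0 and y >= 0 are inactive (mu_x = mu_y = 0).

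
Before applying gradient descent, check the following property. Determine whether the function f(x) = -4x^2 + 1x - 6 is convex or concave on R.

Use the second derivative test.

f(x) = -4x^2 + 1x - 6
f'(x) = -8x + 1
f''(x) = -8
Since f''(x) = -8 < 0 for all x, f is concave on R.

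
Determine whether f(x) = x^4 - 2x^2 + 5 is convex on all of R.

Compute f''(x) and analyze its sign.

f(x) = x^4 - 2x^2 + 5
f'(x) = 4x^3 + -4x
f''(x) = 12x^2 + -4
f''(0) = -4 < 0, so not convex near x = 0
Therefore, f is not globally convex on R.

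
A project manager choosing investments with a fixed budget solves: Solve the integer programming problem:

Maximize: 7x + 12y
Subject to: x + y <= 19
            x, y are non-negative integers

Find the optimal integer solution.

Objective: 7x + 12y, constraint: x + y <= 19
Coefficient of y is 12 > coefficient of x is 7, so allocate the entire budget to y.
Optimal: x = 0, y = 19, value = 228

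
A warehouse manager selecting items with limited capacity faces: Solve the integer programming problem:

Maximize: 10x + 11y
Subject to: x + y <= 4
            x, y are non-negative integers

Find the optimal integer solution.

Objective: 10x + 11y, constraint: x + y <= 4
Coefficient of y is 11 > coefficient of x is 10, so allocate the entire budget to y.
Optimal: x = 0, y = 4, value = 44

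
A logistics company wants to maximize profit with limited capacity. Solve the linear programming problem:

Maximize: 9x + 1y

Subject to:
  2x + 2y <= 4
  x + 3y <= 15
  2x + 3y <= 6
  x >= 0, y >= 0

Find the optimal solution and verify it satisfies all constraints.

Feasible vertices: (0, 0), (0, 2), (2, 0)
Objective 9x + 1y at each vertex:
  (0, 0): 0
  (0, 2): 2
  (2, 0): 18
Maximum is 18 at (2, 0).
Verify constraints at (x, y) = (2, 0):
  2*2 + 2*0 = 4 <= 4 (active)
  1*2 + 3*0 = 2 <= 15
  2*2 + 3*0 = 4 <= 6
  x = 2 >= 0, y = 0 >= 0. All constraints satisfied.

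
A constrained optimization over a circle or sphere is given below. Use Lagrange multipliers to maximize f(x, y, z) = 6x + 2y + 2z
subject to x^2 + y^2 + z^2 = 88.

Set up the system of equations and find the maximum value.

Lagrange conditions: 6 = 2*lambda*x, 2 = 2*lambda*y, 2 = 2*lambda*z
So x:6 = y:2 = z:2, i.e. x = 6t, y = 2t, z = 2t
Constraint: t^2*(6^2 + 2^2 + 2^2) = 88
  t^2 * 44 = 88  =>  t = sqrt(2)
Maximum = 6*6t + 2*2t + 2*2t = 44*sqrt(2) = sqrt(3872)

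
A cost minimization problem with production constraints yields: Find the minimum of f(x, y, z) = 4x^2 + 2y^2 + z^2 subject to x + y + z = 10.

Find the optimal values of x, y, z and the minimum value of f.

Using Lagrange multipliers on f = 4x^2 + 2y^2 + z^2 with constraint x + y + z = 10:
Conditions: 2*4*x = lambda, 2*2*y = lambda, 2*1*z = lambda
So x = lambda/8, y = lambda/4, z = lambda/2
Substituting into constraint: lambda * (7/8) = 10
lambda = 80/7
x = 10/7, y = 20/7, z = 40/7
Minimum value = 400/7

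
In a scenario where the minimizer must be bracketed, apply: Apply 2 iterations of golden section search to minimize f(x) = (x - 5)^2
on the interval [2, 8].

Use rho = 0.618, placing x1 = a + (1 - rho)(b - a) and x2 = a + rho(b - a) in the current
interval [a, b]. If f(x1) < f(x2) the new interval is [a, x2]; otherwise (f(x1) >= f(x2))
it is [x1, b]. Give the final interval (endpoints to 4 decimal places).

Golden section search for min of f(x) = (x - 5)^2 on [2, 8].
Each step: x1 = a + (1 - rho)(b - a), x2 = a + rho(b - a); if f(x1) < f(x2) keep [a, x2], otherwise keep [x1, b].
Step 1: [2.0000, 8.0000], x1=4.2920 (f=0.5013), x2=5.7080 (f=0.5013); f(x1) = f(x2) (tie, not '<') => keep [4.2920, 8.0000]
Step 2: [4.2920, 8.0000], x1=5.7085 (f=0.5019), x2=6.5835 (f=2.5076); f(x1) < f(x2) => keep [4.2920, 6.5835]
Final interval: [4.2920, 6.5835]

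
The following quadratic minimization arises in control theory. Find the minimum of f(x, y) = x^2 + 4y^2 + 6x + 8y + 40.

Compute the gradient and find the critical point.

f(x,y) = x^2 + 4y^2 + 6x + 8y + 40
df/dx = 2x + (6) = 0  =>  x = -3
df/dy = 8y + (8) = 0  =>  y = -1
f(-3, -1) = 1*(-3)^2 + 4*(-1)^2 + 6*(-3) + 8*(-1) + 40 = 27
Hessian is diagonal with entries 2, 8 > 0, so this is a minimum.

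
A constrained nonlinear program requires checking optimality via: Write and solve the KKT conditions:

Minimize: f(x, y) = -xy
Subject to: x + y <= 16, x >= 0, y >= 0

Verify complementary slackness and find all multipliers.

Problem: min -xy s.t. x + y <= 16 (multiplier lambda), x >= 0 (mu_x), y >= 0 (mu_y)
KKT stationarity: -y + lambda - mu_x = 0, -x + lambda - mu_y = 0, with lambda, mu_x, mu_y >= 0
Complementary slackness: lambda*(x + y - 16) = 0, mu_x*x = 0, mu_y*y = 0
If lambda = 0: y = -mu_x <= 0 and x = -mu_y <= 0 force x = y = 0 with f = 0; but x = y = 8 is feasible with f = -64 < 0, so this is not the minimum. Hence lambda > 0 and x + y = 16.
Try x > 0, y > 0 (so mu_x = mu_y = 0): y = lambda, x = lambda => x = y = lambda
x + y = 16 => 2*lambda = 16 => lambda = 8
x* = y* = 8 > 0, consistent with mu_x = mu_y = 0.
(Any feasible point with x = 0 or y = 0 has f = 0 > -64, so the minimum is not on those boundaries.)
min(-xy) = -64 (i.e. max xy = 64)
Multipliers: lambda = 8, mu_x = 0, mu_y = 0
Complementary slackness: lambda*(x + y - 16) = 8*(8 + 8 - 16) = 0, mu_x*x = 0*8 = 0, mu_y*y = 0*8 = 0. Satisfied.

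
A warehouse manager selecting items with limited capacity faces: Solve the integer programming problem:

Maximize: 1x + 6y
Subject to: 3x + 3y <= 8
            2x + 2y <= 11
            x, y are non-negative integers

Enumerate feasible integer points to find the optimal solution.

Constraint 1: 3x + 3y <= 8
Constraint 2: 2x + 2y <= 11
Feasible x range (need y >= 0): 0 <= x <= min(8/3, 11/2) => x in {0, ..., 2}.
Enumerate feasible integer points row by row (the coefficient of y is 6 > 0, so for each x the largest feasible y gives the best value):
  x = 0: y <= min((8 - 3*0)/3, (11 - 2*0)/2) => y in {0, ..., 2}; best 1*0 + 6*2 = 12
  x = 1: y <= min((8 - 3*1)/3, (11 - 2*1)/2) => y in {0, ..., 1}; best 1*1 + 6*1 = 7
  x = 2: y <= min((8 - 3*2)/3, (11 - 2*2)/2) => y in {0}; best 1*2 + 6*0 = 2
The maximum 1x + 6y = 12 is achieved at x = 0, y = 2.
Check: 3*0 + 3*2 = 6 <= 8 and 2*0 + 2*2 = 4 <= 11.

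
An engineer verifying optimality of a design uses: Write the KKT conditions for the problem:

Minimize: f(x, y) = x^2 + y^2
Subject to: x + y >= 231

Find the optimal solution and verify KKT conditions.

KKT conditions for min x^2 + y^2 s.t. x + y >= 231:
Stationarity: 2x = mu, 2y = mu
So x = y = mu/2.
Complementary slackness: mu*(x + y - 231) = 0
Primal feasibility: x + y >= 231; dual feasibility: mu >= 0
If mu = 0 then x = y = 0, but 0 + 0 < 231 is infeasible, so the constraint is active.
Constraint active: x + y = 2*(mu/2) = 231 => mu = 231
x = y = 231/2, f = 53361/2
Verify: stationarity 2*(231/2) = 231 = mu; primal 231/2 + 231/2 = 231 >= 231; dual mu = 231 >= 0; complementary slackness 231*(231 - 231) = 0. All KKT conditions hold.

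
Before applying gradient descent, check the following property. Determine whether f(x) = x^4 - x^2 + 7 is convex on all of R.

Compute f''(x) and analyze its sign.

f(x) = x^4 - x^2 + 7
f'(x) = 4x^3 + -2x
f''(x) = 12x^2 + -2
f''(0) = -2 < 0, so not convex near x = 0
Therefore, f is not globally convex on R.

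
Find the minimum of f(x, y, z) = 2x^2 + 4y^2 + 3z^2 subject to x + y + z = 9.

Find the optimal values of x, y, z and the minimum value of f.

Using Lagrange multipliers on f = 2x^2 + 4y^2 + 3z^2 with constraint x + y + z = 9:
Conditions: 2*2*x = lambda, 2*4*y = lambda, 2*3*z = lambda
So x = lambda/4, y = lambda/8, z = lambda/6
Substituting into constraint: lambda * (13/24) = 9
lambda = 216/13
x = 54/13, y = 27/13, z = 36/13
Minimum value = 972/13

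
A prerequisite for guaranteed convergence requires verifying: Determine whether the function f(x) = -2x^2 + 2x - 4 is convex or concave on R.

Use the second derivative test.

f(x) = -2x^2 + 2x - 4
f'(x) = -4x + 2
f''(x) = -4
Since f''(x) = -4 < 0 for all x, f is concave on R.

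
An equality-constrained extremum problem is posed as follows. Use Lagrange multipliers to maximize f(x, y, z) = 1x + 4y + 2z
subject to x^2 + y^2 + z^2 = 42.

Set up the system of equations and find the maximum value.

Lagrange conditions: 1 = 2*lambda*x, 4 = 2*lambda*y, 2 = 2*lambda*z
So x:1 = y:4 = z:2, i.e. x = 1t, y = 4t, z = 2t
Constraint: t^2*(1^2 + 4^2 + 2^2) = 42
  t^2 * 21 = 42  =>  t = sqrt(2)
Maximum = 1*1t + 4*4t + 2*2t = 21*sqrt(2) = sqrt(882)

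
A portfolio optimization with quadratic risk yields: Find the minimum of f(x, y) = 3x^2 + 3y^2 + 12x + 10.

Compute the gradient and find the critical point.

f(x,y) = 3x^2 + 3y^2 + 12x + 10
df/dx = 6x + (12) = 0  =>  x = -2
df/dy = 6y + (0) = 0  =>  y = 0
f(-2, 0) = 3*(-2)^2 + 3*(0)^2 + 12*(-2) + 10 = -2
Hessian is diagonal with entries 6, 6 > 0, so this is a minimum.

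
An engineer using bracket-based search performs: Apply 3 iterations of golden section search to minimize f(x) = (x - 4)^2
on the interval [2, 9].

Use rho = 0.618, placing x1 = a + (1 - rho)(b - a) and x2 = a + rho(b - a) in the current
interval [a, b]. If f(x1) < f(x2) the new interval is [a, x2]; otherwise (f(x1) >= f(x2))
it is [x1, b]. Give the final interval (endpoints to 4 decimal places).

Golden section search for min of f(x) = (x - 4)^2 on [2, 9].
Each step: x1 = a + (1 - rho)(b - a), x2 = a + rho(b - a); if f(x1) < f(x2) keep [a, x2], otherwise keep [x1, b].
Step 1: [2.0000, 9.0000], x1=4.6740 (f=0.4543), x2=6.3260 (f=5.4103); f(x1) < f(x2) => keep [2.0000, 6.3260]
Step 2: [2.0000, 6.3260], x1=3.6525 (f=0.1207), x2=4.6735 (f=0.4536); f(x1) < f(x2) => keep [2.0000, 4.6735]
Step 3: [2.0000, 4.6735], x1=3.0213 (f=0.9579), x2=3.6522 (f=0.1210); f(x1) > f(x2) => keep [3.0213, 4.6735]
Final interval: [3.0213, 4.6735]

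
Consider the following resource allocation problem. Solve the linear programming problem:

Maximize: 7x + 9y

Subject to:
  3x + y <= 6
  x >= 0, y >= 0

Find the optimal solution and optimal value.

The feasible region has vertices at [(0, 0), (2, 0), (0, 6)].
Checking objective 7x + 9y at each vertex:
  (0, 0): 7*0 + 9*0 = 0
  (2, 0): 7*2 + 9*0 = 14
  (0, 6): 7*0 + 9*6 = 54
Maximum is 54 at (0, 6).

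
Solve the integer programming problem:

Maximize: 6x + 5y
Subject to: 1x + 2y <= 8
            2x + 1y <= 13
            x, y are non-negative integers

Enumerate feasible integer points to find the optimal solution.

Constraint 1: 1x + 2y <= 8
Constraint 2: 2x + 1y <= 13
Feasible x range (need y >= 0): 0 <= x <= min(8/1, 13/2) => x in {0, ..., 6}.
Enumerate feasible integer points row by row (the coefficient of y is 5 > 0, so for each x the largest feasible y gives the best value):
  x = 0: y <= min((8 - 1*0)/2, (13 - 2*0)/1) => y in {0, ..., 4}; best 6*0 + 5*4 = 20
  x = 1: y <= min((8 - 1*1)/2, (13 - 2*1)/1) => y in {0, ..., 3}; best 6*1 + 5*3 = 21
  x = 2: y <= min((8 - 1*2)/2, (13 - 2*2)/1) => y in {0, ..., 3}; best 6*2 + 5*3 = 27
  x = 3: y <= min((8 - 1*3)/2, (13 - 2*3)/1) => y in {0, ..., 2}; best 6*3 + 5*2 = 28
  x = 4: y <= min((8 - 1*4)/2, (13 - 2*4)/1) => y in {0, ..., 2}; best 6*4 + 5*2 = 34
  x = 5: y <= min((8 - 1*5)/2, (13 - 2*5)/1) => y in {0, ..., 1}; best 6*5 + 5*1 = 35
  x = 6: y <= min((8 - 1*6)/2, (13 - 2*6)/1) => y in {0, ..., 1}; best 6*6 + 5*1 = 41
The maximum 6x + 5y = 41 is achieved at x = 6, y = 1.
Check: 1*6 + 2*1 = 8 <= 8 and 2*6 + 1*1 = 13 <= 13.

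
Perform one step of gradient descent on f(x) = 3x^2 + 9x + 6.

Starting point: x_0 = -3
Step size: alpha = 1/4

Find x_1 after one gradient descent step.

f(x) = 3x^2 + 9x + 6
f'(x) = 6x + 9
f'(-3) = 6*-3 + (9) = -9
x_1 = x_0 - alpha * f'(x_0) = -3 - 1/4 * -9 = -3/4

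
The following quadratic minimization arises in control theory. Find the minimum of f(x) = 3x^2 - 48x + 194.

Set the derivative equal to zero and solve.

f(x) = 3x^2 - 48x + 194
f'(x) = 6x + (-48) = 0
x = 48/6 = 8
f(8) = 2
Since f''(x) = 6 > 0, this is a minimum.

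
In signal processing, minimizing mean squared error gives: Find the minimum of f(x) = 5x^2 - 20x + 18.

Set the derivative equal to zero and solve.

f(x) = 5x^2 - 20x + 18
f'(x) = 10x + (-20) = 0
x = 20/10 = 2
f(2) = -2
Since f''(x) = 10 > 0, this is a minimum.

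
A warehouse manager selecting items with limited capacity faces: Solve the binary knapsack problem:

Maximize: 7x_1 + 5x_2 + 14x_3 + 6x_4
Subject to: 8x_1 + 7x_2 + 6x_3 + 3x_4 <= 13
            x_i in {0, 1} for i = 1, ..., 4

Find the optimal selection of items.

Items: item 1 (v=7, w=8), item 2 (v=5, w=7), item 3 (v=14, w=6), item 4 (v=6, w=3)
Capacity: 13
Checking all 16 subsets (w = total weight, v = total value):
  {}: w = 0, v = 0
  {1}: w = 8, v = 7
  {2}: w = 7, v = 5
  {3}: w = 6, v = 14
  {4}: w = 3, v = 6
  {1, 2}: w = 15 > 13, infeasible
  {1, 3}: w = 14 > 13, infeasible
  {1, 4}: w = 11, v = 13
  {2, 3}: w = 13, v = 19
  {2, 4}: w = 10, v = 11
  {3, 4}: w = 9, v = 20
  {1, 2, 3}: w = 21 > 13, infeasible
  {1, 2, 4}: w = 18 > 13, infeasible
  {1, 3, 4}: w = 17 > 13, infeasible
  {2, 3, 4}: w = 16 > 13, infeasible
  {1, 2, 3, 4}: w = 24 > 13, infeasible
Best feasible subset: items [3, 4]
Total weight: 9 <= 13, total value: 20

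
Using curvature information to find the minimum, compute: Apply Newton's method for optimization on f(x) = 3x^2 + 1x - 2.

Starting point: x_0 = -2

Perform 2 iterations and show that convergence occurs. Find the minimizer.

f(x) = 3x^2 + 1x - 2, f'(x) = 6x + (1), f''(x) = 6
Step 1: f'(-2) = -11, x_1 = -2 - -11/6 = -1/6
Step 2: f'(-1/6) = 0, x_2 = -1/6 (converged)
Newton's method converges in 1 step for quadratics.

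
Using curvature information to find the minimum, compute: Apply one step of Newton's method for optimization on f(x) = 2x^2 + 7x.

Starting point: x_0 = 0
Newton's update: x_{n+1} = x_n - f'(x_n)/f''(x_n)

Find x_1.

f(x) = 2x^2 + 7x
f'(x) = 4x + (7), f''(x) = 4
Newton step: x_1 = x_0 - f'(x_0)/f''(x_0)
f'(0) = 7
x_1 = 0 - 7/4 = -7/4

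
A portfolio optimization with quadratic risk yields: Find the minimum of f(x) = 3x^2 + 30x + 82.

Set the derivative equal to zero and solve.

f(x) = 3x^2 + 30x + 82
f'(x) = 6x + (30) = 0
x = -30/6 = -5
f(-5) = 7
Since f''(x) = 6 > 0, this is a minimum.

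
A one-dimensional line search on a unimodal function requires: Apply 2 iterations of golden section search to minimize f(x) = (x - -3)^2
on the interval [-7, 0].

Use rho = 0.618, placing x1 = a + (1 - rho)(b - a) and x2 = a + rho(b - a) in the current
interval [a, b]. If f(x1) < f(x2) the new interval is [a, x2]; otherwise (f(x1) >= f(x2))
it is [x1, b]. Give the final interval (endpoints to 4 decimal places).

Golden section search for min of f(x) = (x - -3)^2 on [-7, 0].
Each step: x1 = a + (1 - rho)(b - a), x2 = a + rho(b - a); if f(x1) < f(x2) keep [a, x2], otherwise keep [x1, b].
Step 1: [-7.0000, 0.0000], x1=-4.3260 (f=1.7583), x2=-2.6740 (f=0.1063); f(x1) > f(x2) => keep [-4.3260, 0.0000]
Step 2: [-4.3260, 0.0000], x1=-2.6735 (f=0.1066), x2=-1.6525 (f=1.8157); f(x1) < f(x2) => keep [-4.3260, -1.6525]
Final interval: [-4.3260, -1.6525]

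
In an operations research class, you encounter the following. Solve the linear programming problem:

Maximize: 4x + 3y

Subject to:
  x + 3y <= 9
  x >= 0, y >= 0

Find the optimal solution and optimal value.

The feasible region has vertices at [(0, 0), (9, 0), (0, 3)].
Checking objective 4x + 3y at each vertex:
  (0, 0): 4*0 + 3*0 = 0
  (9, 0): 4*9 + 3*0 = 36
  (0, 3): 4*0 + 3*3 = 9
Maximum is 36 at (9, 0).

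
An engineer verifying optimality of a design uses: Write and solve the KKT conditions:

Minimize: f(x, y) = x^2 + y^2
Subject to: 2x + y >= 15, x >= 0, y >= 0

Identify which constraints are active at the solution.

KKT conditions for min x^2 + y^2 s.t. 2x + 1y >= 15, x >= 0, y >= 0:
Stationarity: 2x = mu*2 + mu_x, 2y = mu*1 + mu_y, with mu, mu_x, mu_y >= 0
Complementary slackness: mu*(2x + y - 15) = 0, mu_x*x = 0, mu_y*y = 0
(0, 0) is infeasible (2*0 + 1*0 < 15), so if mu = 0 stationarity would force x = mu_x/2 >= 0, y = mu_y/2 >= 0 with mu_x*x = mu_y*y = 0, i.e. x = y = 0: contradiction. Hence mu > 0 and 2x + y = 15 is active.
Try x > 0, y > 0 (so mu_x = mu_y = 0): x = 2*mu/2, y = 1*mu/2
Substitute: 2*(2*mu/2) + 1*(1*mu/2) = 15
  mu*5/2 = 15 => mu = 6
x* = 6 > 0, y* = 3 > 0, consistent with mu_x = mu_y = 0.
f is convex and the constraints are linear, so this KKT point is the global minimum.
f* = 45
Active constraints: 2x + y >= 15 (holds with equality, mu = 6 > 0); x >= 0 and y >= 0 are inactive (mu_x = mu_y = 0).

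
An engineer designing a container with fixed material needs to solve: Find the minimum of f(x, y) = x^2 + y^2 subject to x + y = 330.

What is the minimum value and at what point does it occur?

Substitute y = 330 - x into f(x,y) = x^2 + y^2:
g(x) = x^2 + (330 - x)^2 = 2x^2 - 660x + 108900
g'(x) = 4x - 660 = 0  =>  x = 165
y = 330 - 165 = 165
Minimum value = 165^2 + 165^2 = 54450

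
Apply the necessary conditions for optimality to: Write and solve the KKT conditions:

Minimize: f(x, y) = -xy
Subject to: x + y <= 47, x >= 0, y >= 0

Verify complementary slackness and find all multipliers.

Problem: min -xy s.t. x + y <= 47 (multiplier lambda), x >= 0 (mu_x), y >= 0 (mu_y)
KKT stationarity: -y + lambda - mu_x = 0, -x + lambda - mu_y = 0, with lambda, mu_x, mu_y >= 0
Complementary slackness: lambda*(x + y - 47) = 0, mu_x*x = 0, mu_y*y = 0
If lambda = 0: y = -mu_x <= 0 and x = -mu_y <= 0 force x = y = 0 with f = 0; but x = y = 47/2 is feasible with f = -2209/4 < 0, so this is not the minimum. Hence lambda > 0 and x + y = 47.
Try x > 0, y > 0 (so mu_x = mu_y = 0): y = lambda, x = lambda => x = y = lambda
x + y = 47 => 2*lambda = 47 => lambda = 47/2
x* = y* = 47/2 > 0, consistent with mu_x = mu_y = 0.
(Any feasible point with x = 0 or y = 0 has f = 0 > -2209/4, so the minimum is not on those boundaries.)
min(-xy) = -2209/4 (i.e. max xy = 2209/4)
Multipliers: lambda = 47/2, mu_x = 0, mu_y = 0
Complementary slackness: lambda*(x + y - 47) = 47/2*(47/2 + 47/2 - 47) = 0, mu_x*x = 0*47/2 = 0, mu_y*y = 0*47/2 = 0. Satisfied.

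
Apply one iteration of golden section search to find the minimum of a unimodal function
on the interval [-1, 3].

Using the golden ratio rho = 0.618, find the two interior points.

Golden section search on [-1, 3].
Golden ratio rho = 0.618 (approx).
Interior points:
  x_1 = -1 + (1-0.618)*4 = 0.5280
  x_2 = -1 + 0.618*4 = 1.4720
Compare f(x_1) and f(x_2) to determine which subinterval to keep.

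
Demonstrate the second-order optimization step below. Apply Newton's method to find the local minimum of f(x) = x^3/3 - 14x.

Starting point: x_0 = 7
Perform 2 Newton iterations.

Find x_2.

f(x) = x^3/3 - 14x
f'(x) = x^2 - 14, f''(x) = 2x
Newton update: x_{n+1} = x_n - (x_n^2 - 14)/(2*x_n)
Step 1: x_0 = 7, f'=35, f''=14, x_1 = 9/2
Step 2: x_1 = 9/2, f'=25/4, f''=9, x_2 = 137/36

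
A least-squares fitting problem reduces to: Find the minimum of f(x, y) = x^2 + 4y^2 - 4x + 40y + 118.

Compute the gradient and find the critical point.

f(x,y) = x^2 + 4y^2 - 4x + 40y + 118
df/dx = 2x + (-4) = 0  =>  x = 2
df/dy = 8y + (40) = 0  =>  y = -5
f(2, -5) = 1*(2)^2 + 4*(-5)^2 + -4*(2) + 40*(-5) + 118 = 14
Hessian is diagonal with entries 2, 8 > 0, so this is a minimum.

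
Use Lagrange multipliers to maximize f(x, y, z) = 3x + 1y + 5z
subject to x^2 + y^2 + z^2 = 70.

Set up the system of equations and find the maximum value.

Lagrange conditions: 3 = 2*lambda*x, 1 = 2*lambda*y, 5 = 2*lambda*z
So x:3 = y:1 = z:5, i.e. x = 3t, y = 1t, z = 5t
Constraint: t^2*(3^2 + 1^2 + 5^2) = 70
  t^2 * 35 = 70  =>  t = sqrt(2)
Maximum = 3*3t + 1*1t + 5*5t = 35*sqrt(2) = sqrt(2450)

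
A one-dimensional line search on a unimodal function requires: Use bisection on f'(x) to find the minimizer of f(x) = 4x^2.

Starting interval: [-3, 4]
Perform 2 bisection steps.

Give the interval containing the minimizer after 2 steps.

Finding critical point of f(x) = 4x^2 using bisection on f'(x) = 8x + 0.
f'(x) = 0 when x = 0.
Starting interval: [-3, 4]
Step 1: mid = 1/2, f'(mid) = 4, new interval = [-3, 1/2]
Step 2: mid = -5/4, f'(mid) = -10, new interval = [-5/4, 1/2]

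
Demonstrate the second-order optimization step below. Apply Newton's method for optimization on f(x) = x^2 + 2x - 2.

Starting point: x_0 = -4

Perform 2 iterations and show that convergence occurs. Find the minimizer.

f(x) = x^2 + 2x - 2, f'(x) = 2x + (2), f''(x) = 2
Step 1: f'(-4) = -6, x_1 = -4 - -6/2 = -1
Step 2: f'(-1) = 0, x_2 = -1 (converged)
Newton's method converges in 1 step for quadratics.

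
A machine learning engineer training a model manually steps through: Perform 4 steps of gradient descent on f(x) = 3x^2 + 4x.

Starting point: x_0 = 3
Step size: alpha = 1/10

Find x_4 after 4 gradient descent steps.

f(x) = 3x^2 + 4x, f'(x) = 6x + (4)
Step 1: f'(3) = 22, x_1 = 3 - 1/10 * 22 = 4/5
Step 2: f'(4/5) = 44/5, x_2 = 4/5 - 1/10 * 44/5 = -2/25
Step 3: f'(-2/25) = 88/25, x_3 = -2/25 - 1/10 * 88/25 = -54/125
Step 4: f'(-54/125) = 176/125, x_4 = -54/125 - 1/10 * 176/125 = -358/625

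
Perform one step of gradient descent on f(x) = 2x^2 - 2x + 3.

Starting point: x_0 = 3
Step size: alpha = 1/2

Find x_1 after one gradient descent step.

f(x) = 2x^2 - 2x + 3
f'(x) = 4x - 2
f'(3) = 4*3 + (-2) = 10
x_1 = x_0 - alpha * f'(x_0) = 3 - 1/2 * 10 = -2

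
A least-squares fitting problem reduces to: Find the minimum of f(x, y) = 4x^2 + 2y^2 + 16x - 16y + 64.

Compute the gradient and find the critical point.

f(x,y) = 4x^2 + 2y^2 + 16x - 16y + 64
df/dx = 8x + (16) = 0  =>  x = -2
df/dy = 4y + (-16) = 0  =>  y = 4
f(-2, 4) = 4*(-2)^2 + 2*(4)^2 + 16*(-2) + -16*(4) + 64 = 16
Hessian is diagonal with entries 8, 4 > 0, so this is a minimum.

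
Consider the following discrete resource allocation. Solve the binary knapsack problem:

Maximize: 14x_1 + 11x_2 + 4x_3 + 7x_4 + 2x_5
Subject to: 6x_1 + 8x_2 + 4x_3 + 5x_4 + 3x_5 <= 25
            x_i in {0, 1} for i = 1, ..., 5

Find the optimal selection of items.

Items: item 1 (v=14, w=6), item 2 (v=11, w=8), item 3 (v=4, w=4), item 4 (v=7, w=5), item 5 (v=2, w=3)
Capacity: 25
Checking all 32 subsets (w = total weight, v = total value):
  {}: w = 0, v = 0
  {1}: w = 6, v = 14
  {2}: w = 8, v = 11
  {3}: w = 4, v = 4
  {4}: w = 5, v = 7
  {5}: w = 3, v = 2
  {1, 2}: w = 14, v = 25
  {1, 3}: w = 10, v = 18
  {1, 4}: w = 11, v = 21
  {1, 5}: w = 9, v = 16
  {2, 3}: w = 12, v = 15
  {2, 4}: w = 13, v = 18
  {2, 5}: w = 11, v = 13
  {3, 4}: w = 9, v = 11
  {3, 5}: w = 7, v = 6
  {4, 5}: w = 8, v = 9
  {1, 2, 3}: w = 18, v = 29
  {1, 2, 4}: w = 19, v = 32
  {1, 2, 5}: w = 17, v = 27
  {1, 3, 4}: w = 15, v = 25
  {1, 3, 5}: w = 13, v = 20
  {1, 4, 5}: w = 14, v = 23
  {2, 3, 4}: w = 17, v = 22
  {2, 3, 5}: w = 15, v = 17
  {2, 4, 5}: w = 16, v = 20
  {3, 4, 5}: w = 12, v = 13
  {1, 2, 3, 4}: w = 23, v = 36
  {1, 2, 3, 5}: w = 21, v = 31
  {1, 2, 4, 5}: w = 22, v = 34
  {1, 3, 4, 5}: w = 18, v = 27
  {2, 3, 4, 5}: w = 20, v = 24
  {1, 2, 3, 4, 5}: w = 26 > 25, infeasible
Best feasible subset: items [1, 2, 3, 4]
Total weight: 23 <= 25, total value: 36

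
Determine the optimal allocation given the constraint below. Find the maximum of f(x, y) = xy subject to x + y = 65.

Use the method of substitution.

Substitute y = 65 - x into f(x,y) = xy:
g(x) = x(65 - x) = 65x - x^2
g'(x) = 65 - 2x = 0  =>  x = 65/2
y = 65 - 65/2 = 65/2
Maximum value = (65/2) * (65/2) = 4225/4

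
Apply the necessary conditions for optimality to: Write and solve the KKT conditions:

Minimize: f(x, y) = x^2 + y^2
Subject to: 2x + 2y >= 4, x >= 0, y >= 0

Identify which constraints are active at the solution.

KKT conditions for min x^2 + y^2 s.t. 2x + 2y >= 4, x >= 0, y >= 0:
Stationarity: 2x = mu*2 + mu_x, 2y = mu*2 + mu_y, with mu, mu_x, mu_y >= 0
Complementary slackness: mu*(2x + 2y - 4) = 0, mu_x*x = 0, mu_y*y = 0
(0, 0) is infeasible (2*0 + 2*0 < 4), so if mu = 0 stationarity would force x = mu_x/2 >= 0, y = mu_y/2 >= 0 with mu_x*x = mu_y*y = 0, i.e. x = y = 0: contradiction. Hence mu > 0 and 2x + 2y = 4 is active.
Try x > 0, y > 0 (so mu_x = mu_y = 0): x = 2*mu/2, y = 2*mu/2
Substitute: 2*(2*mu/2) + 2*(2*mu/2) = 4
  mu*8/2 = 4 => mu = 1
x* = 1 > 0, y* = 1 > 0, consistent with mu_x = mu_y = 0.
f is convex and the constraints are linear, so this KKT point is the global minimum.
f* = 2
Active constraints: 2x + 2y >= 4 (holds with equality, mu = 1 > 0); x >= 0 and y >= 0 are inactive (mu_x = mu_y = 0).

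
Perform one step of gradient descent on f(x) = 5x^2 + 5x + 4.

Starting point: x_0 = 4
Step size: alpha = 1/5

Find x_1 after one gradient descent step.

f(x) = 5x^2 + 5x + 4
f'(x) = 10x + 5
f'(4) = 10*4 + (5) = 45
x_1 = x_0 - alpha * f'(x_0) = 4 - 1/5 * 45 = -5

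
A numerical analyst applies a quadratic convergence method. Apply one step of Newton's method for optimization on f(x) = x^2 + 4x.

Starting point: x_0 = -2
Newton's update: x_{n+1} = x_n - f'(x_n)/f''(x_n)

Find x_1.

f(x) = x^2 + 4x
f'(x) = 2x + (4), f''(x) = 2
Newton step: x_1 = x_0 - f'(x_0)/f''(x_0)
f'(-2) = 0
x_1 = -2 - 0/2 = -2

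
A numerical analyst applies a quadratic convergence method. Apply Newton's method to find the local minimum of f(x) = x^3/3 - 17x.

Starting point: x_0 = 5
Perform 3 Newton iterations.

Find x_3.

f(x) = x^3/3 - 17x
f'(x) = x^2 - 17, f''(x) = 2x
Newton update: x_{n+1} = x_n - (x_n^2 - 17)/(2*x_n)
Step 1: x_0 = 5, f'=8, f''=10, x_1 = 21/5
Step 2: x_1 = 21/5, f'=16/25, f''=42/5, x_2 = 433/105
Step 3: x_2 = 433/105, f'=64/11025, f''=866/105, x_3 = 187457/45465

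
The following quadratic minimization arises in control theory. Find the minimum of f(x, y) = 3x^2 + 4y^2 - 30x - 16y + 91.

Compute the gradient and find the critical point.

f(x,y) = 3x^2 + 4y^2 - 30x - 16y + 91
df/dx = 6x + (-30) = 0  =>  x = 5
df/dy = 8y + (-16) = 0  =>  y = 2
f(5, 2) = 3*(5)^2 + 4*(2)^2 + -30*(5) + -16*(2) + 91 = 0
Hessian is diagonal with entries 6, 8 > 0, so this is a minimum.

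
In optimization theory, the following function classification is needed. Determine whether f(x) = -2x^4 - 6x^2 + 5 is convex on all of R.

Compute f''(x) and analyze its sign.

f(x) = -2x^4 - 6x^2 + 5
f'(x) = -8x^3 + -12x
f''(x) = -24x^2 + -12
f''(x) = -24x^2 + -12 <= -12 < 0 for all x
Therefore, f is concave on R.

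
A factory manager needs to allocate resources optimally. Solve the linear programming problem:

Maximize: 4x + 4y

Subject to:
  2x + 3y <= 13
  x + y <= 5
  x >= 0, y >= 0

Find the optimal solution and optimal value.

Feasible vertices: (0, 0), (0, 13/3), (2, 3), (5, 0)
Objective 4x + 4y at each:
  (0, 0): 0
  (0, 13/3): 52/3
  (2, 3): 20
  (5, 0): 20
Maximum is 20 at (2, 3).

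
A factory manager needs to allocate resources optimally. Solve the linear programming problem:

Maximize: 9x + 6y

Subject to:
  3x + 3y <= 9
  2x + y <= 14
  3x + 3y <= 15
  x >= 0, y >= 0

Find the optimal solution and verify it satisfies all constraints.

Feasible vertices: (0, 0), (0, 3), (3, 0)
Objective 9x + 6y at each vertex:
  (0, 0): 0
  (0, 3): 18
  (3, 0): 27
Maximum is 27 at (3, 0).
Verify constraints at (x, y) = (3, 0):
  3*3 + 3*0 = 9 <= 9 (active)
  2*3 + 1*0 = 6 <= 14
  3*3 + 3*0 = 9 <= 15
  x = 3 >= 0, y = 0 >= 0. All constraints satisfied.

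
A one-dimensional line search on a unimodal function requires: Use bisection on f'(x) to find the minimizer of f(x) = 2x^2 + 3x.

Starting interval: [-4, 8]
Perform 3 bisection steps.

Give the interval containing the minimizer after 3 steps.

Finding critical point of f(x) = 2x^2 + 3x using bisection on f'(x) = 4x + 3.
f'(x) = 0 when x = -3/4.
Starting interval: [-4, 8]
Step 1: mid = 2, f'(mid) = 11, new interval = [-4, 2]
Step 2: mid = -1, f'(mid) = -1, new interval = [-1, 2]
Step 3: mid = 1/2, f'(mid) = 5, new interval = [-1, 1/2]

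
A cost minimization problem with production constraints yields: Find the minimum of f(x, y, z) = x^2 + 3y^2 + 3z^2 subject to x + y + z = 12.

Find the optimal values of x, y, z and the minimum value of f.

Using Lagrange multipliers on f = x^2 + 3y^2 + 3z^2 with constraint x + y + z = 12:
Conditions: 2*1*x = lambda, 2*3*y = lambda, 2*3*z = lambda
So x = lambda/2, y = lambda/6, z = lambda/6
Substituting into constraint: lambda * (5/6) = 12
lambda = 72/5
x = 36/5, y = 12/5, z = 12/5
Minimum value = 432/5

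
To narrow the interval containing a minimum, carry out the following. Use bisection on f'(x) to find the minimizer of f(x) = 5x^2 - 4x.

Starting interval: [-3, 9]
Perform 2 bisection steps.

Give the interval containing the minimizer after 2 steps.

Finding critical point of f(x) = 5x^2 - 4x using bisection on f'(x) = 10x + -4.
f'(x) = 0 when x = 2/5.
Starting interval: [-3, 9]
Step 1: mid = 3, f'(mid) = 26, new interval = [-3, 3]
Step 2: mid = 0, f'(mid) = -4, new interval = [0, 3]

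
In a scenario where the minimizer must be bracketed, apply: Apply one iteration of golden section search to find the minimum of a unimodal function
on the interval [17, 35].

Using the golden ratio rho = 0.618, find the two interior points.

Golden section search on [17, 35].
Golden ratio rho = 0.618 (approx).
Interior points:
  x_1 = 17 + (1-0.618)*18 = 23.8760
  x_2 = 17 + 0.618*18 = 28.1240
Compare f(x_1) and f(x_2) to determine which subinterval to keep.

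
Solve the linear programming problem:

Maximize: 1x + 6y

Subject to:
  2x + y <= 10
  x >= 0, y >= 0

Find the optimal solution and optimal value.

The feasible region has vertices at [(0, 0), (5, 0), (0, 10)].
Checking objective 1x + 6y at each vertex:
  (0, 0): 1*0 + 6*0 = 0
  (5, 0): 1*5 + 6*0 = 5
  (0, 10): 1*0 + 6*10 = 60
Maximum is 60 at (0, 10).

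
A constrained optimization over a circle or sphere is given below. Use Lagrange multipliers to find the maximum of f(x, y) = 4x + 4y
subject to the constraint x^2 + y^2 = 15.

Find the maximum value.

Set up Lagrange conditions: grad f = lambda * grad g
  4 = 2*lambda*x
  4 = 2*lambda*y
From these: x/y = 4/4, so x = 4t, y = 4t for some t.
Substitute into constraint: (4t)^2 + (4t)^2 = 15
  t^2 * 32 = 15
  t = sqrt(15/32)
Maximum = 4*x + 4*y = (4^2 + 4^2)*t = 32 * sqrt(15/32) = sqrt(480)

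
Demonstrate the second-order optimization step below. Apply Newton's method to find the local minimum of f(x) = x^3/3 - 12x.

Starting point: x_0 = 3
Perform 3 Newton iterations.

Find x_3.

f(x) = x^3/3 - 12x
f'(x) = x^2 - 12, f''(x) = 2x
Newton update: x_{n+1} = x_n - (x_n^2 - 12)/(2*x_n)
Step 1: x_0 = 3, f'=-3, f''=6, x_1 = 7/2
Step 2: x_1 = 7/2, f'=1/4, f''=7, x_2 = 97/28
Step 3: x_2 = 97/28, f'=1/784, f''=97/14, x_3 = 18817/5432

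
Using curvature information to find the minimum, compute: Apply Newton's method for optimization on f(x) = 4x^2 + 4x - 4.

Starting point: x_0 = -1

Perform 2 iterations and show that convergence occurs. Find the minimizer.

f(x) = 4x^2 + 4x - 4, f'(x) = 8x + (4), f''(x) = 8
Step 1: f'(-1) = -4, x_1 = -1 - -4/8 = -1/2
Step 2: f'(-1/2) = 0, x_2 = -1/2 (converged)
Newton's method converges in 1 step for quadratics.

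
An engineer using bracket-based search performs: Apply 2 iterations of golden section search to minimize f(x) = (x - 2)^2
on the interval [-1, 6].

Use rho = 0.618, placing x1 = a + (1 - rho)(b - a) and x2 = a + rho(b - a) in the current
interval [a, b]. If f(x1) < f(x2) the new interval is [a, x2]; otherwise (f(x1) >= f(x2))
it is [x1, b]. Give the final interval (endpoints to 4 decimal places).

Golden section search for min of f(x) = (x - 2)^2 on [-1, 6].
Each step: x1 = a + (1 - rho)(b - a), x2 = a + rho(b - a); if f(x1) < f(x2) keep [a, x2], otherwise keep [x1, b].
Step 1: [-1.0000, 6.0000], x1=1.6740 (f=0.1063), x2=3.3260 (f=1.7583); f(x1) < f(x2) => keep [-1.0000, 3.3260]
Step 2: [-1.0000, 3.3260], x1=0.6525 (f=1.8157), x2=1.6735 (f=0.1066); f(x1) > f(x2) => keep [0.6525, 3.3260]
Final interval: [0.6525, 3.3260]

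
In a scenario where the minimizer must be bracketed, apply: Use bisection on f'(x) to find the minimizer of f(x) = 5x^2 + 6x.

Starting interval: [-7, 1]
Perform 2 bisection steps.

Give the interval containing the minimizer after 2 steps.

Finding critical point of f(x) = 5x^2 + 6x using bisection on f'(x) = 10x + 6.
f'(x) = 0 when x = -3/5.
Starting interval: [-7, 1]
Step 1: mid = -3, f'(mid) = -24, new interval = [-3, 1]
Step 2: mid = -1, f'(mid) = -4, new interval = [-1, 1]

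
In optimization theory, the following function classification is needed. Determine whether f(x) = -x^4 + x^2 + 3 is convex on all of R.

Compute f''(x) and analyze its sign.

f(x) = -x^4 + x^2 + 3
f'(x) = -4x^3 + 2x
f''(x) = -12x^2 + 2
f''(x) = -12x^2 + 2 -> -inf as |x| -> inf
Therefore, f is not globally convex on R.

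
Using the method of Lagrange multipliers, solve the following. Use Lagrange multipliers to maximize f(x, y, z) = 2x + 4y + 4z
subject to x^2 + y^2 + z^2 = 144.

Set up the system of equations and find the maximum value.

Lagrange conditions: 2 = 2*lambda*x, 4 = 2*lambda*y, 4 = 2*lambda*z
So x:2 = y:4 = z:4, i.e. x = 2t, y = 4t, z = 4t
Constraint: t^2*(2^2 + 4^2 + 4^2) = 144
  t^2 * 36 = 144  =>  t = sqrt(4)
Maximum = 2*2t + 4*4t + 4*4t = 36*sqrt(4) = 72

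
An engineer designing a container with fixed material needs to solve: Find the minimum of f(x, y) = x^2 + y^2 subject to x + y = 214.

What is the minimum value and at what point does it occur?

Substitute y = 214 - x into f(x,y) = x^2 + y^2:
g(x) = x^2 + (214 - x)^2 = 2x^2 - 428x + 45796
g'(x) = 4x - 428 = 0  =>  x = 107
y = 214 - 107 = 107
Minimum value = 107^2 + 107^2 = 22898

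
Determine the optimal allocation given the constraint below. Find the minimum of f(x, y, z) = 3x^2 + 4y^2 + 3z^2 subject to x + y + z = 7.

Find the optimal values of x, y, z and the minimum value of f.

Using Lagrange multipliers on f = 3x^2 + 4y^2 + 3z^2 with constraint x + y + z = 7:
Conditions: 2*3*x = lambda, 2*4*y = lambda, 2*3*z = lambda
So x = lambda/6, y = lambda/8, z = lambda/6
Substituting into constraint: lambda * (11/24) = 7
lambda = 168/11
x = 28/11, y = 21/11, z = 28/11
Minimum value = 588/11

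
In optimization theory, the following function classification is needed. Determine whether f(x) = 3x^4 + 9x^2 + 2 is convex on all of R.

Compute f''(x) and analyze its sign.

f(x) = 3x^4 + 9x^2 + 2
f'(x) = 12x^3 + 18x
f''(x) = 36x^2 + 18
f''(x) = 36x^2 + 18 >= 18 > 0 for all x
Therefore, f is convex on R.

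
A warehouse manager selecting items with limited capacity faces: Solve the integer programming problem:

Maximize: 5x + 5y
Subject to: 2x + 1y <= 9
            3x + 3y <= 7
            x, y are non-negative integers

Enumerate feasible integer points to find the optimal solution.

Constraint 1: 2x + 1y <= 9
Constraint 2: 3x + 3y <= 7
Feasible x range (need y >= 0): 0 <= x <= min(9/2, 7/3) => x in {0, ..., 2}.
Enumerate feasible integer points row by row (the coefficient of y is 5 > 0, so for each x the largest feasible y gives the best value):
  x = 0: y <= min((9 - 2*0)/1, (7 - 3*0)/3) => y in {0, ..., 2}; best 5*0 + 5*2 = 10
  x = 1: y <= min((9 - 2*1)/1, (7 - 3*1)/3) => y in {0, ..., 1}; best 5*1 + 5*1 = 10
  x = 2: y <= min((9 - 2*2)/1, (7 - 3*2)/3) => y in {0}; best 5*2 + 5*0 = 10
The maximum 5x + 5y = 10 is achieved at x = 0, y = 2.
(The same value 10 is also attained at (1, 1), (2, 0).)
Check: 2*0 + 1*2 = 2 <= 9 and 3*0 + 3*2 = 6 <= 7.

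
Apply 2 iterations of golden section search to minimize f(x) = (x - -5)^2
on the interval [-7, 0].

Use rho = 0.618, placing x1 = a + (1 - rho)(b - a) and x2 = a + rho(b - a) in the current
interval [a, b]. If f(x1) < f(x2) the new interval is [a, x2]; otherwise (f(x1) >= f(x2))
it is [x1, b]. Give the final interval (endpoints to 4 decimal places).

Golden section search for min of f(x) = (x - -5)^2 on [-7, 0].
Each step: x1 = a + (1 - rho)(b - a), x2 = a + rho(b - a); if f(x1) < f(x2) keep [a, x2], otherwise keep [x1, b].
Step 1: [-7.0000, 0.0000], x1=-4.3260 (f=0.4543), x2=-2.6740 (f=5.4103); f(x1) < f(x2) => keep [-7.0000, -2.6740]
Step 2: [-7.0000, -2.6740], x1=-5.3475 (f=0.1207), x2=-4.3265 (f=0.4536); f(x1) < f(x2) => keep [-7.0000, -4.3265]
Final interval: [-7.0000, -4.3265]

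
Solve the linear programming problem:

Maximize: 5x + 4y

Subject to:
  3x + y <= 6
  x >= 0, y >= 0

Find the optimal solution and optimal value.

The feasible region has vertices at [(0, 0), (2, 0), (0, 6)].
Checking objective 5x + 4y at each vertex:
  (0, 0): 5*0 + 4*0 = 0
  (2, 0): 5*2 + 4*0 = 10
  (0, 6): 5*0 + 4*6 = 24
Maximum is 24 at (0, 6).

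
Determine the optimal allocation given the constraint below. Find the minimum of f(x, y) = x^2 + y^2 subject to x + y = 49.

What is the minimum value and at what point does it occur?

Substitute y = 49 - x into f(x,y) = x^2 + y^2:
g(x) = x^2 + (49 - x)^2 = 2x^2 - 98x + 2401
g'(x) = 4x - 98 = 0  =>  x = 49/2
y = 49 - 49/2 = 49/2
Minimum value = (49/2)^2 + (49/2)^2 = 2401/2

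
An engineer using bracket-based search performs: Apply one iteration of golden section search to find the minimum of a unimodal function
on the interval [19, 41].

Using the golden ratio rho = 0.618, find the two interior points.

Golden section search on [19, 41].
Golden ratio rho = 0.618 (approx).
Interior points:
  x_1 = 19 + (1-0.618)*22 = 27.4040
  x_2 = 19 + 0.618*22 = 32.5960
Compare f(x_1) and f(x_2) to determine which subinterval to keep.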